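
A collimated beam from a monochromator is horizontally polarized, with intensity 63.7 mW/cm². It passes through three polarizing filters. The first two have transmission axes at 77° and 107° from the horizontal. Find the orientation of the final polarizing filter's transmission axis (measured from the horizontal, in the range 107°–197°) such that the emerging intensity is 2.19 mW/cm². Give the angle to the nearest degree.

θ ≈ 125°

By Malus's law, I₁ = I₀ cos²(77° − 0°) = I₀ cos²(77°) = 0.0506 I₀.
I₂ = I₁ cos²(107° − 77°) = 0.0506 I₀ · cos²(30°) = 0.03795 I₀.
Target fraction: 2.19 / 63.7 mW/cm² = 0.03438 of I₀.
Need I₃/I₀ = 0.03438, so cos²(θ − 107°) = 0.03438 / 0.03795 = 0.9059.
θ − 107° = arccos(√0.9059) = 17.9°, giving θ ≈ 107 + 17.9 = 124.9°.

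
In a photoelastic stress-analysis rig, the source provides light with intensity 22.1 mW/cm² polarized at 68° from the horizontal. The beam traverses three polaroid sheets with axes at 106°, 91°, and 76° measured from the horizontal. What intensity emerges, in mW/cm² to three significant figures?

I ≈ 11.9 mW/cm²

I₁ = 22.1 mW/cm² · cos²(38°) = 13.72 mW/cm².
I₂ = I₁ · cos²(15°) = 13.72 · 0.933 = 12.8 mW/cm².
I₃ = I₂ · cos²(15°) = 12.8 · 0.933 = 11.95 mW/cm².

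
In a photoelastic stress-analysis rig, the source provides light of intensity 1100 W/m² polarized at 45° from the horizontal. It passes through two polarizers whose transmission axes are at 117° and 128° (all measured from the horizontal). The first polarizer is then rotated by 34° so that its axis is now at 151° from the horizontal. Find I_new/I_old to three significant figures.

I_new/I_old ≈ 0.700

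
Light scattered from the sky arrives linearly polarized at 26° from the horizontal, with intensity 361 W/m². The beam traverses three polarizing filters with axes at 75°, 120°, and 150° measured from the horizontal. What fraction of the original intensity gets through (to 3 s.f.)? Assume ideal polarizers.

I₁ = 361 W/m² · cos²(49°) = 155.4 W/m².
I₂ = I₁ · cos²(45°) = 155.4 · 0.5 = 77.69 W/m².
I₃ = I₂ · cos²(30°) = 77.69 · 0.75 = 58.27 W/m².
Transmitted fraction = 0.1614.

I/I₀ ≈ 0.161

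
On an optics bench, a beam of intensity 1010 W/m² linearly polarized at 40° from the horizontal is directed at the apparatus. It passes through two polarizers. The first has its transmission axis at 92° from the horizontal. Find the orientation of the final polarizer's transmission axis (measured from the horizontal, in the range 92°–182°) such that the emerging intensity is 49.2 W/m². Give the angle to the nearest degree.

θ ≈ 161°

I₁ = I₀ cos²(92° − 40°) = I₀ cos²(52°) = 0.379 I₀.
Target fraction: 49.2 / 1010 W/m² = 0.04871 of I₀.
Need I₂/I₀ = 0.04871, so cos²(θ − 92°) = 0.04871 / 0.379 = 0.1285.
θ − 92° = arccos(√0.1285) = 69.0°, giving θ ≈ 92 + 69.0 = 161.0°.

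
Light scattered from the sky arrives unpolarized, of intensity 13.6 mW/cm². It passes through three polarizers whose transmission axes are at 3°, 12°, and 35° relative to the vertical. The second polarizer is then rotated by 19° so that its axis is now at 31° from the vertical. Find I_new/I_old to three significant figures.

I_new/I_old ≈ 0.939

Before rotation:
Unpolarized light through the first polarizer → I₁ = ½ I₀, now polarized at 3°.
I₂ = I₁ cos²(12° − 3°) = 0.5 I₀ · cos²(9°) = 0.4878 I₀.
I₃ = I₂ cos²(35° − 12°) = 0.4878 I₀ · cos²(23°) = 0.4133 I₀.
After rotation:
Unpolarized light through the first polarizer → I₁ = ½ I₀, now polarized at 3°.
I₂ = I₁ cos²(31° − 3°) = 0.5 I₀ · cos²(28°) = 0.3898 I₀.
I₃ = I₂ cos²(35° − 31°) = 0.3898 I₀ · cos²(4°) = 0.3879 I₀.
Ratio = 0.3879 / 0.4133 = 0.9386.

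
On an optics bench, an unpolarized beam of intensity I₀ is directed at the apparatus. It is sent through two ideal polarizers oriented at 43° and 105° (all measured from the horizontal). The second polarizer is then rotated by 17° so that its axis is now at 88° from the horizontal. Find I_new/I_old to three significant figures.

Before rotation:
Unpolarized light through the first polarizer → I₁ = ½ I₀, now polarized at 43°.
I₂ = I₁ cos²(105° − 43°) = 0.5 I₀ · cos²(62°) = 0.1102 I₀.
After rotation:
Unpolarized light through the first polarizer → I₁ = ½ I₀, now polarized at 43°.
I₂ = I₁ cos²(88° − 43°) = 0.5 I₀ · cos²(45°) = 0.25 I₀.
Ratio = 0.25 / 0.1102 = 2.269.

I_new/I_old ≈ 2.27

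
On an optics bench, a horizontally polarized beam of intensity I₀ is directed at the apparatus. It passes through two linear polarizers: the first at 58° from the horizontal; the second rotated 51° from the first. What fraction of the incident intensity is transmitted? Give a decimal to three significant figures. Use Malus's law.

≈ 0.111 I₀

By Malus's law, I₁ = I₀ cos²(58° − 0°) = I₀ cos²(58°) = 0.2808 I₀.
I₂ = I₁ cos²(51°) = 0.2808 · 0.396 I₀ = 0.1112 I₀.
Transmitted fraction = 0.1112.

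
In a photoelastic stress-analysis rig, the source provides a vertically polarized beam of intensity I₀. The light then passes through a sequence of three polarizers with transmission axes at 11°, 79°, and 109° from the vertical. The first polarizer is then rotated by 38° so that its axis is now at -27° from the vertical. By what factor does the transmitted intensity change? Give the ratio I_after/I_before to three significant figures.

I_new/I_old ≈ 0.446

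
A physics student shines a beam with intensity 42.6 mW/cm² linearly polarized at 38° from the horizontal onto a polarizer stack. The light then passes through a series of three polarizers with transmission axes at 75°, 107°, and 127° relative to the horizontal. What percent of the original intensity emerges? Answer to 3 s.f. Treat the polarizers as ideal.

I₁ = 42.6 mW/cm² · cos²(37°) = 27.17 mW/cm².
I₂ = I₁ · cos²(32°) = 27.17 · 0.7192 = 19.54 mW/cm².
I₃ = I₂ · cos²(20°) = 19.54 · 0.883 = 17.26 mW/cm².
That is 40.51% of the incident intensity.

≈ 40.5%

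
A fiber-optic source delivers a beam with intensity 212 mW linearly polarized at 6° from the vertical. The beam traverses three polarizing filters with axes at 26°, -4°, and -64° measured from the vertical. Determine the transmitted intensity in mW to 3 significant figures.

I ≈ 35.1 mW

By Malus's law, I₁ = 212 mW · cos²(20°) = 187.2 mW.
I₂ = I₁ · cos²(30°) = 187.2 · 0.75 = 140.4 mW.
I₃ = I₂ · cos²(60°) = 140.4 · 0.25 = 35.1 mW.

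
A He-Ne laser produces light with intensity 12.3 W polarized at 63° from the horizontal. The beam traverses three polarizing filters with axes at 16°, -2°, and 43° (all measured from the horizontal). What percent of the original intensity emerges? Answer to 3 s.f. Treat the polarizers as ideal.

I₁ = 12.3 W · cos²(47°) = 5.721 W.
I₂ = I₁ · cos²(18°) = 5.721 · 0.9045 = 5.175 W.
I₃ = I₂ · cos²(45°) = 5.175 · 0.5 = 2.587 W.
That is 21.04% of the incident intensity.

≈ 21.0%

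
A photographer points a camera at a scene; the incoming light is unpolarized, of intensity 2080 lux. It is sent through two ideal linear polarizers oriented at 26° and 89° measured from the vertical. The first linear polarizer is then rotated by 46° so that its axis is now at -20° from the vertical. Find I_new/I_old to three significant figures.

I_new/I_old ≈ 0.514

Before rotation:
Unpolarized light through the first polarizer → I₁ = ½ I₀, now polarized at 26°.
I₂ = I₁ cos²(89° − 26°) = 0.5 I₀ · cos²(63°) = 0.1031 I₀.
After rotation:
Unpolarized light through the first polarizer → I₁ = ½ I₀, now polarized at -20°.
Angle between axes 1 and 2: 71°. I₂ = 0.5 I₀ · cos²(71°) = 0.053 I₀.
Ratio = 0.053 / 0.1031 = 0.5143.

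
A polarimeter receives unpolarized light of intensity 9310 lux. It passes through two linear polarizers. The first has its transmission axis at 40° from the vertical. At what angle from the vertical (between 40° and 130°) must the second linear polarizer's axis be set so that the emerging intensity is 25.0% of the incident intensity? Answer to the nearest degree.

θ ≈ 85°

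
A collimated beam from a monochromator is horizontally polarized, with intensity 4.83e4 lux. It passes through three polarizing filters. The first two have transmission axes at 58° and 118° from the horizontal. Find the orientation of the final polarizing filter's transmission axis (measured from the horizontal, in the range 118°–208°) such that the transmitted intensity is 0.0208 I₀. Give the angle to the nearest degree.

θ ≈ 175°

By Malus's law, I₁ = I₀ cos²(58° − 0°) = I₀ cos²(58°) = 0.2808 I₀.
I₂ = I₁ cos²(118° − 58°) = 0.2808 I₀ · cos²(60°) = 0.0702 I₀.
Need I₃/I₀ = 0.0208, so cos²(θ − 118°) = 0.0208 / 0.0702 = 0.2963.
θ − 118° = arccos(√0.2963) = 57.0°, giving θ ≈ 118 + 57.0 = 175.0°.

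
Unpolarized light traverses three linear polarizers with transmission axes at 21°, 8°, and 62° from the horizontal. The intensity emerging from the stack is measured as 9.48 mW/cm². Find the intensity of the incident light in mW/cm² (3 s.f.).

Unpolarized light through the first polarizer → I₁ = ½ I₀, now polarized at 21°.
I₂ = I₁ cos²(8° − 21°) = 0.5 I₀ · cos²(13°) = 0.4747 I₀.
I₃ = I₂ cos²(62° − 8°) = 0.4747 I₀ · cos²(54°) = 0.164 I₀.
So 9.48 mW/cm² = 0.164 I₀, giving I₀ = 9.48/0.164 = 57.8 mW/cm².

I₀ ≈ 57.8 mW/cm²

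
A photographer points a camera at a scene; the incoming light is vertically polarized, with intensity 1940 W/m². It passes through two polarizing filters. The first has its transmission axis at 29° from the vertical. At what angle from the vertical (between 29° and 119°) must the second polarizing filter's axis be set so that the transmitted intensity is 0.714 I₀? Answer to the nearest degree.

I₁ = I₀ cos²(29° − 0°) = I₀ cos²(29°) = 0.765 I₀.
Need I₂/I₀ = 0.714, so cos²(θ − 29°) = 0.714 / 0.765 = 0.9334.
θ − 29° = arccos(√0.9334) = 15.0°, giving θ ≈ 29 + 15.0 = 44.0°.

θ ≈ 44°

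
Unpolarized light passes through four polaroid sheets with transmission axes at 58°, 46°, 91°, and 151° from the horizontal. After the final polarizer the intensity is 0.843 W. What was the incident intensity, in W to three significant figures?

I₀ ≈ 14.1 W

Unpolarized light through the first polarizer → I₁ = ½ I₀, now polarized at 58°.
I₂ = I₁ cos²(46° − 58°) = 0.5 I₀ · cos²(12°) = 0.4784 I₀.
I₃ = I₂ cos²(91° − 46°) = 0.4784 I₀ · cos²(45°) = 0.2392 I₀.
I₄ = I₃ cos²(151° − 91°) = 0.2392 I₀ · cos²(60°) = 0.0598 I₀.
So 0.843 W = 0.0598 I₀, giving I₀ = 0.843/0.0598 = 14.1 W.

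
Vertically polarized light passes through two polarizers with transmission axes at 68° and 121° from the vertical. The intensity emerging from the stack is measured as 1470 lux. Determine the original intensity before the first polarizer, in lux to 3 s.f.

I₀ ≈ 2.89e4 lux

I₁ = I₀ cos²(68° − 0°) = I₀ cos²(68°) = 0.1403 I₀.
I₂ = I₁ cos²(121° − 68°) = 0.1403 I₀ · cos²(53°) = 0.05082 I₀.
So 1470 lux = 0.05082 I₀, giving I₀ = 1470/0.05082 = 2.892e+04 lux.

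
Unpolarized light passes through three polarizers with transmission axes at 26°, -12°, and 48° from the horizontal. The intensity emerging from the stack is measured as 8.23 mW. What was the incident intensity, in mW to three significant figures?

Unpolarized light through the first polarizer → I₁ = ½ I₀, now polarized at 26°.
I₂ = I₁ cos²(-12° − 26°) = 0.5 I₀ · cos²(38°) = 0.3105 I₀.
I₃ = I₂ cos²(48° + 12°) = 0.3105 I₀ · cos²(60°) = 0.07762 I₀.
So 8.23 mW = 0.07762 I₀, giving I₀ = 8.23/0.07762 = 106 mW.

I₀ ≈ 106 mW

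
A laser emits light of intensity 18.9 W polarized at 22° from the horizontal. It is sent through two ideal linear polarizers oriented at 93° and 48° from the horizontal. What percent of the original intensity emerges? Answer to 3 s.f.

≈ 5.30%

I₁ = 18.9 W · cos²(71°) = 2.003 W.
I₂ = I₁ · cos²(45°) = 2.003 · 0.5 = 1.002 W.
That is 5.3% of the incident intensity.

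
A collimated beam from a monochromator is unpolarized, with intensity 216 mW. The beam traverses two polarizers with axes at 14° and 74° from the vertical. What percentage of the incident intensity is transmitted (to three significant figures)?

≈ 12.5%

Unpolarized light through the first polarizer → I₁ = 216 mW/2 = 108 mW, polarized at 14°.
I₂ = I₁ · cos²(60°) = 108 · 0.25 = 27 mW.
That is 12.5% of the incident intensity.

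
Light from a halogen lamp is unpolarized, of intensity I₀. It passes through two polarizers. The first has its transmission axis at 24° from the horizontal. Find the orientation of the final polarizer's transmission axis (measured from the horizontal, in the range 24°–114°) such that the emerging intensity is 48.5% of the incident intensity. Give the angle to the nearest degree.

θ ≈ 34°

Unpolarized light through the first polarizer → I₁ = ½ I₀, now polarized at 24°.
Need I₂/I₀ = 0.485, so cos²(θ − 24°) = 0.485 / 0.5 = 0.97.
θ − 24° = arccos(√0.97) = 10.0°, giving θ ≈ 24 + 10.0 = 34.0°.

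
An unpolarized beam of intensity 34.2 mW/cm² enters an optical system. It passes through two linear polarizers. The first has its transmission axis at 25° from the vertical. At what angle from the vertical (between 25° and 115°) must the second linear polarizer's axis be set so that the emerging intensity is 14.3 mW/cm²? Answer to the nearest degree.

θ ≈ 49°

Unpolarized light through the first polarizer → I₁ = ½ I₀, now polarized at 25°.
Target fraction: 14.3 / 34.2 mW/cm² = 0.4181 of I₀.
Need I₂/I₀ = 0.4181, so cos²(θ − 25°) = 0.4181 / 0.5 = 0.8363.
θ − 25° = arccos(√0.8363) = 23.9°, giving θ ≈ 25 + 23.9 = 48.9°.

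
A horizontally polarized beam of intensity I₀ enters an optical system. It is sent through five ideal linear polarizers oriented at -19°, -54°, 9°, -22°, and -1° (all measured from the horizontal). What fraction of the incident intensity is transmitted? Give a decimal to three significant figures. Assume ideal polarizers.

≈ 0.0792 I₀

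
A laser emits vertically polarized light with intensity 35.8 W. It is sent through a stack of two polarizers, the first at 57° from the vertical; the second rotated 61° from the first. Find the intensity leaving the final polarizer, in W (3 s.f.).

I ≈ 2.50 W

I₁ = 35.8 W · cos²(57°) = 10.62 W.
I₂ = I₁ · cos²(61°) = 10.62 · 0.235 = 2.496 W.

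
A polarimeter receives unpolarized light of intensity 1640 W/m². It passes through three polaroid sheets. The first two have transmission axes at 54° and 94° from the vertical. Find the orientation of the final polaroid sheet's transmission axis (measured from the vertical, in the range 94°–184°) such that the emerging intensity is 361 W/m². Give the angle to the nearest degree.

Unpolarized light through the first polarizer → I₁ = ½ I₀, now polarized at 54°.
I₂ = I₁ cos²(94° − 54°) = 0.5 I₀ · cos²(40°) = 0.2934 I₀.
Target fraction: 361 / 1640 W/m² = 0.2201 of I₀.
Need I₃/I₀ = 0.2201, so cos²(θ − 94°) = 0.2201 / 0.2934 = 0.7502.
θ − 94° = arccos(√0.7502) = 30.0°, giving θ ≈ 94 + 30.0 = 124.0°.

θ ≈ 124°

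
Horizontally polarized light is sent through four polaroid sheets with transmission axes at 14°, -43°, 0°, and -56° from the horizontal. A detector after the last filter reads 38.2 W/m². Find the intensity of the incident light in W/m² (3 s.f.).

I₀ ≈ 818 W/m²

I₁ = I₀ cos²(14° − 0°) = I₀ cos²(14°) = 0.9415 I₀.
I₂ = I₁ cos²(-43° − 14°) = 0.9415 I₀ · cos²(57°) = 0.2793 I₀.
I₃ = I₂ cos²(0° + 43°) = 0.2793 I₀ · cos²(43°) = 0.1494 I₀.
I₄ = I₃ cos²(-56° − 0°) = 0.1494 I₀ · cos²(56°) = 0.04671 I₀.
So 38.2 W/m² = 0.04671 I₀, giving I₀ = 38.2/0.04671 = 817.8 W/m².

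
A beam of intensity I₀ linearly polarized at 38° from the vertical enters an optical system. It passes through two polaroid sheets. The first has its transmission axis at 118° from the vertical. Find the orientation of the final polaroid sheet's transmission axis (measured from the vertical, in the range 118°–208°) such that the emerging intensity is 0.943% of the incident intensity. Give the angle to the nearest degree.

I₁ = I₀ cos²(118° − 38°) = I₀ cos²(80°) = 0.03015 I₀.
Need I₂/I₀ = 0.00943, so cos²(θ − 118°) = 0.00943 / 0.03015 = 0.3127.
θ − 118° = arccos(√0.3127) = 56.0°, giving θ ≈ 118 + 56.0 = 174.0°.

θ ≈ 174°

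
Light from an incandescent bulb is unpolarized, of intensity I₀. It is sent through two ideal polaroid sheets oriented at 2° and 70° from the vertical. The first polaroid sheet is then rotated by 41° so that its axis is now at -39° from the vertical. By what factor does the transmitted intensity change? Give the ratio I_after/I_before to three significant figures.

Before rotation:
Unpolarized light through the first polarizer → I₁ = ½ I₀, now polarized at 2°.
I₂ = I₁ cos²(70° − 2°) = 0.5 I₀ · cos²(68°) = 0.07017 I₀.
After rotation:
Unpolarized light through the first polarizer → I₁ = ½ I₀, now polarized at -39°.
Angle between axes 1 and 2: 71°. I₂ = 0.5 I₀ · cos²(71°) = 0.053 I₀.
Ratio = 0.053 / 0.07017 = 0.7553.

I_new/I_old ≈ 0.755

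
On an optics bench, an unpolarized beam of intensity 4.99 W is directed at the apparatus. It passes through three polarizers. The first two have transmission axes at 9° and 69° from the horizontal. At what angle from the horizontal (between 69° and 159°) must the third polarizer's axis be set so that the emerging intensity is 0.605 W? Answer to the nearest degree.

Unpolarized light through the first polarizer → I₁ = ½ I₀, now polarized at 9°.
I₂ = I₁ cos²(69° − 9°) = 0.5 I₀ · cos²(60°) = 0.125 I₀.
Target fraction: 0.605 / 4.99 W = 0.1212 of I₀.
Need I₃/I₀ = 0.1212, so cos²(θ − 69°) = 0.1212 / 0.125 = 0.9699.
θ − 69° = arccos(√0.9699) = 10.0°, giving θ ≈ 69 + 10.0 = 79.0°.

θ ≈ 79°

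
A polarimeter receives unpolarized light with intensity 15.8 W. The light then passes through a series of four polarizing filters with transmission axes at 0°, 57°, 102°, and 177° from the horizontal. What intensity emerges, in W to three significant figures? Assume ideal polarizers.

Unpolarized light through the first polarizer → I₁ = 15.8 W/2 = 7.9 W, polarized at 0°.
I₂ = I₁ · cos²(57°) = 7.9 · 0.2966 = 2.343 W.
I₃ = I₂ · cos²(45°) = 2.343 · 0.5 = 1.172 W.
I₄ = I₃ · cos²(75°) = 1.172 · 0.06699 = 0.07849 W.

I ≈ 0.0785 W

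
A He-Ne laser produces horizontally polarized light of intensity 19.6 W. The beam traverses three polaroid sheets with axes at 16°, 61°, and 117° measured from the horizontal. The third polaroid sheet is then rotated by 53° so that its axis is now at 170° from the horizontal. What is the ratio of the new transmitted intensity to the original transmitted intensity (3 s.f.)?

I_new/I_old ≈ 0.339

Before rotation:
I₁ = I₀ cos²(16° − 0°) = I₀ cos²(16°) = 0.924 I₀.
I₂ = I₁ cos²(61° − 16°) = 0.924 I₀ · cos²(45°) = 0.462 I₀.
I₃ = I₂ cos²(117° − 61°) = 0.462 I₀ · cos²(56°) = 0.1445 I₀.
After rotation:
I₁ = I₀ cos²(16° − 0°) = I₀ cos²(16°) = 0.924 I₀.
I₂ = I₁ cos²(61° − 16°) = 0.924 I₀ · cos²(45°) = 0.462 I₀.
Angle between axes 2 and 3: 71°. I₃ = 0.462 I₀ · cos²(71°) = 0.04897 I₀.
Ratio = 0.04897 / 0.1445 = 0.339.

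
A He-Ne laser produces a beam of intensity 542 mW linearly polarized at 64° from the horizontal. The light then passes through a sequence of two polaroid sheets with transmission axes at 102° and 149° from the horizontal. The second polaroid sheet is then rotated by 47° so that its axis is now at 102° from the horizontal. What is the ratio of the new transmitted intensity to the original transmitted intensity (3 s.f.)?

I_new/I_old ≈ 2.15

Before rotation:
I₁ = I₀ cos²(102° − 64°) = I₀ cos²(38°) = 0.621 I₀.
I₂ = I₁ cos²(149° − 102°) = 0.621 I₀ · cos²(47°) = 0.2888 I₀.
After rotation:
I₁ = I₀ cos²(102° − 64°) = I₀ cos²(38°) = 0.621 I₀.
I₂ = I₁ cos²(102° − 102°) = 0.621 I₀ · cos²(0°) = 0.621 I₀.
Ratio = 0.621 / 0.2888 = 2.15.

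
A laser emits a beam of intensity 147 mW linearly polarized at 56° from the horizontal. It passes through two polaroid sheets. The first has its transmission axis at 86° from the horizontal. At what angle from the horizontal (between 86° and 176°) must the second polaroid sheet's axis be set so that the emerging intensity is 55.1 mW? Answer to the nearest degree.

θ ≈ 131°

By Malus's law, I₁ = I₀ cos²(86° − 56°) = I₀ cos²(30°) = 0.75 I₀.
Target fraction: 55.1 / 147 mW = 0.3748 of I₀.
Need I₂/I₀ = 0.3748, so cos²(θ − 86°) = 0.3748 / 0.75 = 0.4998.
θ − 86° = arccos(√0.4998) = 45.0°, giving θ ≈ 86 + 45.0 = 131.0°.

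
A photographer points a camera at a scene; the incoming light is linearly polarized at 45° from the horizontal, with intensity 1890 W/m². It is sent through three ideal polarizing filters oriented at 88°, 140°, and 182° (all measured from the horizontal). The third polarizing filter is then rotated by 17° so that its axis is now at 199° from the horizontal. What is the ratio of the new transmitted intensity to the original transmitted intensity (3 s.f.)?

Before rotation:
I₁ = I₀ cos²(88° − 45°) = I₀ cos²(43°) = 0.5349 I₀.
I₂ = I₁ cos²(140° − 88°) = 0.5349 I₀ · cos²(52°) = 0.2027 I₀.
I₃ = I₂ cos²(182° − 140°) = 0.2027 I₀ · cos²(42°) = 0.112 I₀.
After rotation:
I₁ = I₀ cos²(88° − 45°) = I₀ cos²(43°) = 0.5349 I₀.
I₂ = I₁ cos²(140° − 88°) = 0.5349 I₀ · cos²(52°) = 0.2027 I₀.
I₃ = I₂ cos²(199° − 140°) = 0.2027 I₀ · cos²(59°) = 0.05378 I₀.
Ratio = 0.05378 / 0.112 = 0.4803.

I_new/I_old ≈ 0.480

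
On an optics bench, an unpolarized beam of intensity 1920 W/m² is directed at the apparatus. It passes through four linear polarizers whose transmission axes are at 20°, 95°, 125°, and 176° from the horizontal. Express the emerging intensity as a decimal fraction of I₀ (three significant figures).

I/I₀ ≈ 0.00995

Unpolarized light through the first polarizer → I₁ = 1920 W/m²/2 = 960 W/m², polarized at 20°.
I₂ = I₁ · cos²(75°) = 960 · 0.06699 = 64.31 W/m².
I₃ = I₂ · cos²(30°) = 64.31 · 0.75 = 48.23 W/m².
I₄ = I₃ · cos²(51°) = 48.23 · 0.396 = 19.1 W/m².
Transmitted fraction = 0.009949.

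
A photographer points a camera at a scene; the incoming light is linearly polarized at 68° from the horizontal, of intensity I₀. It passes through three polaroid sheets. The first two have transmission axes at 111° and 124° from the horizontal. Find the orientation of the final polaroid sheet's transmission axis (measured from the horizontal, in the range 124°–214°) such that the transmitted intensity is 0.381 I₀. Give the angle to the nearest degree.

θ ≈ 154°

I₁ = I₀ cos²(111° − 68°) = I₀ cos²(43°) = 0.5349 I₀.
I₂ = I₁ cos²(124° − 111°) = 0.5349 I₀ · cos²(13°) = 0.5078 I₀.
Need I₃/I₀ = 0.381, so cos²(θ − 124°) = 0.381 / 0.5078 = 0.7503.
θ − 124° = arccos(√0.7503) = 30.0°, giving θ ≈ 124 + 30.0 = 154.0°.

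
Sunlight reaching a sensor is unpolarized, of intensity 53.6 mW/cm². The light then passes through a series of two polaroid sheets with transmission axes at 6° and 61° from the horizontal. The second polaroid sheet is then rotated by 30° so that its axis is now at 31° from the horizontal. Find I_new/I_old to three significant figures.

Before rotation:
Unpolarized light through the first polarizer → I₁ = ½ I₀, now polarized at 6°.
I₂ = I₁ cos²(61° − 6°) = 0.5 I₀ · cos²(55°) = 0.1645 I₀.
After rotation:
Unpolarized light through the first polarizer → I₁ = ½ I₀, now polarized at 6°.
I₂ = I₁ cos²(31° − 6°) = 0.5 I₀ · cos²(25°) = 0.4107 I₀.
Ratio = 0.4107 / 0.1645 = 2.497.

I_new/I_old ≈ 2.50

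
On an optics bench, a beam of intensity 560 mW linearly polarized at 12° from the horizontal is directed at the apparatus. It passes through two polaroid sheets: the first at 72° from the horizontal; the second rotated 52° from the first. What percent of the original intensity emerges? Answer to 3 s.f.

≈ 9.48%

I₁ = 560 mW · cos²(60°) = 140 mW.
I₂ = I₁ · cos²(52°) = 140 · 0.379 = 53.07 mW.
That is 9.476% of the incident intensity.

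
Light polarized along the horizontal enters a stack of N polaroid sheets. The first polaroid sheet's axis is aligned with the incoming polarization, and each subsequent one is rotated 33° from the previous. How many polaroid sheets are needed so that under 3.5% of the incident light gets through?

First polarizer is aligned with the polarization: full transmission.
Each further stage multiplies by cos²(33°) = 0.7034.
After N polarizers: T = 0.7034^(N−1). Require T < 0.035 ⇒ N−1 > ln(0.035)/ln(0.7034) = 9.53, so N−1 ≥ 10 and N = 11.
Check: N=11 gives T = 0.02964 < 0.035; N=10 gives T = 0.04214.

N = 11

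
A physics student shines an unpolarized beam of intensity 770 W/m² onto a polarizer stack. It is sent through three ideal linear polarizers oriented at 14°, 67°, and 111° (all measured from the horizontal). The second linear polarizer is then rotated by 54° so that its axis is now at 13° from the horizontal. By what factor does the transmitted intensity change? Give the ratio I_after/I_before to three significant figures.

Before rotation:
Unpolarized light through the first polarizer → I₁ = ½ I₀, now polarized at 14°.
I₂ = I₁ cos²(67° − 14°) = 0.5 I₀ · cos²(53°) = 0.1811 I₀.
I₃ = I₂ cos²(111° − 67°) = 0.1811 I₀ · cos²(44°) = 0.09371 I₀.
After rotation:
Unpolarized light through the first polarizer → I₁ = ½ I₀, now polarized at 14°.
I₂ = I₁ cos²(13° − 14°) = 0.5 I₀ · cos²(1°) = 0.4998 I₀.
Angle between axes 2 and 3: 82°. I₃ = 0.4998 I₀ · cos²(82°) = 0.009682 I₀.
Ratio = 0.009682 / 0.09371 = 0.1033.

I_new/I_old ≈ 0.103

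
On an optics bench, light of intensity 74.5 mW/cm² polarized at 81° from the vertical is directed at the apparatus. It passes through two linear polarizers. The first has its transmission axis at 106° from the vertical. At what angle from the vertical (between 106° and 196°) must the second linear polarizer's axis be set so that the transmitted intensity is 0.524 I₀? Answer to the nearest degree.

θ ≈ 143°

I₁ = I₀ cos²(106° − 81°) = I₀ cos²(25°) = 0.8214 I₀.
Need I₂/I₀ = 0.524, so cos²(θ − 106°) = 0.524 / 0.8214 = 0.6379.
θ − 106° = arccos(√0.6379) = 37.0°, giving θ ≈ 106 + 37.0 = 143.0°.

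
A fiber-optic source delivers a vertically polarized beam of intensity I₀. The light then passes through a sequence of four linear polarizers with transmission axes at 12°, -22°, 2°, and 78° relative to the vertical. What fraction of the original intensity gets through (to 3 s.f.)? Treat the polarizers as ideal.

≈ 0.0321 I₀

I₁ = I₀ cos²(12° − 0°) = I₀ cos²(12°) = 0.9568 I₀.
I₂ = I₁ cos²(-22° − 12°) = 0.9568 I₀ · cos²(34°) = 0.6576 I₀.
I₃ = I₂ cos²(2° + 22°) = 0.6576 I₀ · cos²(24°) = 0.5488 I₀.
I₄ = I₃ cos²(78° − 2°) = 0.5488 I₀ · cos²(76°) = 0.03212 I₀.
Transmitted fraction = 0.03212.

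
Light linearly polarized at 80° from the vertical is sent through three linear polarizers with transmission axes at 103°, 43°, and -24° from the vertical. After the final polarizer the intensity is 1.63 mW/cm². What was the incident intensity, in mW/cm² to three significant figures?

I₀ ≈ 50.4 mW/cm²

I₁ = I₀ cos²(103° − 80°) = I₀ cos²(23°) = 0.8473 I₀.
I₂ = I₁ cos²(43° − 103°) = 0.8473 I₀ · cos²(60°) = 0.2118 I₀.
I₃ = I₂ cos²(-24° − 43°) = 0.2118 I₀ · cos²(67°) = 0.03234 I₀.
So 1.63 mW/cm² = 0.03234 I₀, giving I₀ = 1.63/0.03234 = 50.4 mW/cm².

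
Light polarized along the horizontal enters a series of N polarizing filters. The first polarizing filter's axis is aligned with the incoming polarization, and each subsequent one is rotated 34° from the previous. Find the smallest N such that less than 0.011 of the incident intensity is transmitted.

N = 14

First polarizer is aligned with the polarization: full transmission.
Each further stage multiplies by cos²(34°) = 0.6873.
After N polarizers: T = 0.6873^(N−1). Require T < 0.011 ⇒ N−1 > ln(0.011)/ln(0.6873) = 12.03, so N−1 ≥ 13 and N = 14.
Check: N=14 gives T = 0.007637 < 0.011; N=13 gives T = 0.01111.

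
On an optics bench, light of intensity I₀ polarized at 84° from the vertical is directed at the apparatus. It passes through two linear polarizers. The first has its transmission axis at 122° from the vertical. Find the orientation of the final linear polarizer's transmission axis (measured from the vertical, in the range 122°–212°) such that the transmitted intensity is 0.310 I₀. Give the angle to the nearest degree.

θ ≈ 167°

I₁ = I₀ cos²(122° − 84°) = I₀ cos²(38°) = 0.621 I₀.
Need I₂/I₀ = 0.31, so cos²(θ − 122°) = 0.31 / 0.621 = 0.4992.
θ − 122° = arccos(√0.4992) = 45.0°, giving θ ≈ 122 + 45.0 = 167.0°.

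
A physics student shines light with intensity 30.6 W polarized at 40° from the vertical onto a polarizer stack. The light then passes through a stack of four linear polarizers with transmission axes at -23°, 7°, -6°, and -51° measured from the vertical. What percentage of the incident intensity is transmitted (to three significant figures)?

By Malus's law, I₁ = 30.6 W · cos²(63°) = 6.307 W.
I₂ = I₁ · cos²(30°) = 6.307 · 0.75 = 4.73 W.
I₃ = I₂ · cos²(13°) = 4.73 · 0.9494 = 4.491 W.
I₄ = I₃ · cos²(45°) = 4.491 · 0.5 = 2.245 W.
That is 7.338% of the incident intensity.

≈ 7.34%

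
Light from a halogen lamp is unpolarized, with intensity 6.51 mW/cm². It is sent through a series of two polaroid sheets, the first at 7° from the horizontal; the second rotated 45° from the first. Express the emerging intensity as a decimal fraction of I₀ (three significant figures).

I/I₀ ≈ 0.250

Unpolarized light through the first polarizer → I₁ = 6.51 mW/cm²/2 = 3.255 mW/cm², polarized at 7°.
I₂ = I₁ · cos²(45°) = 3.255 · 0.5 = 1.628 mW/cm².
Transmitted fraction = 0.25.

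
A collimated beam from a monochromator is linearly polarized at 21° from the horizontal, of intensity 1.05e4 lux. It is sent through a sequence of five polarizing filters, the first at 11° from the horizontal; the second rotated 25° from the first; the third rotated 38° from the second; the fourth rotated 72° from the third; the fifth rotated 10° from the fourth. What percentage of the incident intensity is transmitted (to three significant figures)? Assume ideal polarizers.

I₁ = 1.05e4 lux · cos²(10°) = 1.018e+04 lux.
I₂ = I₁ · cos²(25°) = 1.018e+04 · 0.8214 = 8365 lux.
I₃ = I₂ · cos²(38°) = 8365 · 0.621 = 5194 lux.
I₄ = I₃ · cos²(72°) = 5194 · 0.09549 = 496 lux.
I₅ = I₄ · cos²(10°) = 496 · 0.9698 = 481 lux.
That is 4.581% of the incident intensity.

≈ 4.58%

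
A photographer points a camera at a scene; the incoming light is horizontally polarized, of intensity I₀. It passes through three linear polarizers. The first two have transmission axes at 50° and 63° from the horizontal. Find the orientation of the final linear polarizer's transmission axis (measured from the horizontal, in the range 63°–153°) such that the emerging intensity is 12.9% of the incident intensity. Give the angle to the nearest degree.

θ ≈ 118°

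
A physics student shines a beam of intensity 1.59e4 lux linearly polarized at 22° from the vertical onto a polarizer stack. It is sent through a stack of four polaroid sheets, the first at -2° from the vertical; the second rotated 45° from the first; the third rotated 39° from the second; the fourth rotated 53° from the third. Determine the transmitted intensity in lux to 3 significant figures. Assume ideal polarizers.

I ≈ 1450 lux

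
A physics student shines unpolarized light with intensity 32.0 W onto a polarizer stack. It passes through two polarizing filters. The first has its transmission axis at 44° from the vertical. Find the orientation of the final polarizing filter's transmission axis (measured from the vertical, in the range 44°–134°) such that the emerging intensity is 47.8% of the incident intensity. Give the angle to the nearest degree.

θ ≈ 56°

Unpolarized light through the first polarizer → I₁ = ½ I₀, now polarized at 44°.
Need I₂/I₀ = 0.478, so cos²(θ − 44°) = 0.478 / 0.5 = 0.956.
θ − 44° = arccos(√0.956) = 12.1°, giving θ ≈ 44 + 12.1 = 56.1°.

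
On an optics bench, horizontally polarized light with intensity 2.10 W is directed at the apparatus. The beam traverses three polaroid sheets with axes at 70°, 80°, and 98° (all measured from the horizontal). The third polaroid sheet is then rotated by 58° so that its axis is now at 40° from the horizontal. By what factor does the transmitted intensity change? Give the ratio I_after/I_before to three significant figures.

I_new/I_old ≈ 0.649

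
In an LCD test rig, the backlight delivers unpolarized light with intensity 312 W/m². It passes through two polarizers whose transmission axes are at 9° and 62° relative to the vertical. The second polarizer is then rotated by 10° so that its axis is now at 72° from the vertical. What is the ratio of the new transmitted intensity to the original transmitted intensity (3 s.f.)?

Before rotation:
Unpolarized light through the first polarizer → I₁ = ½ I₀, now polarized at 9°.
I₂ = I₁ cos²(62° − 9°) = 0.5 I₀ · cos²(53°) = 0.1811 I₀.
After rotation:
Unpolarized light through the first polarizer → I₁ = ½ I₀, now polarized at 9°.
I₂ = I₁ cos²(72° − 9°) = 0.5 I₀ · cos²(63°) = 0.1031 I₀.
Ratio = 0.1031 / 0.1811 = 0.5691.

I_new/I_old ≈ 0.569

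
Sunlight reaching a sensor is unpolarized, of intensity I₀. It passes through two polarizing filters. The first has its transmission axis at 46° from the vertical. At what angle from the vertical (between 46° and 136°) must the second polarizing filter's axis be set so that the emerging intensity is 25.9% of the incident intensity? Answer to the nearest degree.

θ ≈ 90°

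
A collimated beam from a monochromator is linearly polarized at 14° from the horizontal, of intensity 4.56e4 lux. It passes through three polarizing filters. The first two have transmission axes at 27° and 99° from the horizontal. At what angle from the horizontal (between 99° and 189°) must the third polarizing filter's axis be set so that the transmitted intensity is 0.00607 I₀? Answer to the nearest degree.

θ ≈ 174°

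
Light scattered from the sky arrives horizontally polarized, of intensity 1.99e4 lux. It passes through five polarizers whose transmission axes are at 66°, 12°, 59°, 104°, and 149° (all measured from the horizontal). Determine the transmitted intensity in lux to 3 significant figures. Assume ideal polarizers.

I ≈ 132 lux

By Malus's law, I₁ = 1.99e4 lux · cos²(66°) = 3292 lux.
I₂ = I₁ · cos²(54°) = 3292 · 0.3455 = 1137 lux.
I₃ = I₂ · cos²(47°) = 1137 · 0.4651 = 529 lux.
I₄ = I₃ · cos²(45°) = 529 · 0.5 = 264.5 lux.
I₅ = I₄ · cos²(45°) = 264.5 · 0.5 = 132.3 lux.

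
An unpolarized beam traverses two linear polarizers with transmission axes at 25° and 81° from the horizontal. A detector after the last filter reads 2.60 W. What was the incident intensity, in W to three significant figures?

Unpolarized light through the first polarizer → I₁ = ½ I₀, now polarized at 25°.
I₂ = I₁ cos²(81° − 25°) = 0.5 I₀ · cos²(56°) = 0.1563 I₀.
So 2.60 W = 0.1563 I₀, giving I₀ = 2.60/0.1563 = 16.63 W.

I₀ ≈ 16.6 W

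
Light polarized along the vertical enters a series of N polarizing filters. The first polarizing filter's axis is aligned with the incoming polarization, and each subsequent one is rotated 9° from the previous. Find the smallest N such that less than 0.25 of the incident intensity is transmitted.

First polarizer is aligned with the polarization: full transmission.
Each further stage multiplies by cos²(9°) = 0.9755.
After N polarizers: T = 0.9755^(N−1). Require T < 0.25 ⇒ N−1 > ln(0.25)/ln(0.9755) = 55.95, so N−1 ≥ 56 and N = 57.
Check: N=57 gives T = 0.2497 < 0.25; N=56 gives T = 0.256.

N = 57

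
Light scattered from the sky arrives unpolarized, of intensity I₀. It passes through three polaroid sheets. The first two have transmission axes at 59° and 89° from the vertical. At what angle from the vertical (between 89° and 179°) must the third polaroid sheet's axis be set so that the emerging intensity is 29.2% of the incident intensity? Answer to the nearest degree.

θ ≈ 117°

Unpolarized light through the first polarizer → I₁ = ½ I₀, now polarized at 59°.
I₂ = I₁ cos²(89° − 59°) = 0.5 I₀ · cos²(30°) = 0.375 I₀.
Need I₃/I₀ = 0.292, so cos²(θ − 89°) = 0.292 / 0.375 = 0.7787.
θ − 89° = arccos(√0.7787) = 28.1°, giving θ ≈ 89 + 28.1 = 117.1°.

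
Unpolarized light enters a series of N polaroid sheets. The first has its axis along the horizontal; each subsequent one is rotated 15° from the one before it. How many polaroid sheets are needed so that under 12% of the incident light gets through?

N = 22

First polarizer halves the unpolarized light: factor 1/2.
Each further stage multiplies by cos²(15°) = 0.933.
After N polarizers: T = 0.5·0.933^(N−1). Require T < 0.12 ⇒ N−1 > ln(0.12/0.5)/ln(0.933) = 20.58, so N−1 ≥ 21 and N = 22.
Check: N=22 gives T = 0.1166 < 0.12; N=21 gives T = 0.1249.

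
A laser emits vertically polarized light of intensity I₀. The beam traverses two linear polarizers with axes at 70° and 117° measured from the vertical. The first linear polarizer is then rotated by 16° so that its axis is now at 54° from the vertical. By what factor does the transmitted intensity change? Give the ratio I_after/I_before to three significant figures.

Before rotation:
By Malus's law, I₁ = I₀ cos²(70° − 0°) = I₀ cos²(70°) = 0.117 I₀.
I₂ = I₁ cos²(117° − 70°) = 0.117 I₀ · cos²(47°) = 0.05441 I₀.
After rotation:
I₁ = I₀ cos²(54° − 0°) = I₀ cos²(54°) = 0.3455 I₀.
I₂ = I₁ cos²(117° − 54°) = 0.3455 I₀ · cos²(63°) = 0.07121 I₀.
Ratio = 0.07121 / 0.05441 = 1.309.

I_new/I_old ≈ 1.31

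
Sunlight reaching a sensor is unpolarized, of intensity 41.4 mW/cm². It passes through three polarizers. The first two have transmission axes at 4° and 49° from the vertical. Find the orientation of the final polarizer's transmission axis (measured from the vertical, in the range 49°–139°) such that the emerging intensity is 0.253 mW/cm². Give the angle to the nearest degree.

θ ≈ 130°

Unpolarized light through the first polarizer → I₁ = ½ I₀, now polarized at 4°.
I₂ = I₁ cos²(49° − 4°) = 0.5 I₀ · cos²(45°) = 0.25 I₀.
Target fraction: 0.253 / 41.4 mW/cm² = 0.006111 of I₀.
Need I₃/I₀ = 0.006111, so cos²(θ − 49°) = 0.006111 / 0.25 = 0.02444.
θ − 49° = arccos(√0.02444) = 81.0°, giving θ ≈ 49 + 81.0 = 130.0°.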